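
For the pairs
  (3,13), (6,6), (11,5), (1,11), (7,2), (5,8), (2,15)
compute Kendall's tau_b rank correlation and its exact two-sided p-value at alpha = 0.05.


Step 1: Enumerate the 21 unordered pairs (i,j) with i<j and classify each by sign(x_j-x_i) * sign(y_j-y_i).
  (1,2):dx=+3,dy=-7->D; (1,3):dx=+8,dy=-8->D; (1,4):dx=-2,dy=-2->C; (1,5):dx=+4,dy=-11->D
  (1,6):dx=+2,dy=-5->D; (1,7):dx=-1,dy=+2->D; (2,3):dx=+5,dy=-1->D; (2,4):dx=-5,dy=+5->D
  (2,5):dx=+1,dy=-4->D; (2,6):dx=-1,dy=+2->D; (2,7):dx=-4,dy=+9->D; (3,4):dx=-10,dy=+6->D
  (3,5):dx=-4,dy=-3->C; (3,6):dx=-6,dy=+3->D; (3,7):dx=-9,dy=+10->D; (4,5):dx=+6,dy=-9->D
  (4,6):dx=+4,dy=-3->D; (4,7):dx=+1,dy=+4->C; (5,6):dx=-2,dy=+6->D; (5,7):dx=-5,dy=+13->D
  (6,7):dx=-3,dy=+7->D
Step 2: C = 3, D = 18, total pairs = 21.
Step 3: tau = (C - D)/(n(n-1)/2) = (3 - 18)/21 = -0.714286.
Step 4: Exact two-sided p-value (enumerate n! = 5040 permutations of y under H0): p = 0.030159.
Step 5: alpha = 0.05. reject H0.

tau_b = -0.7143 (C=3, D=18), p = 0.030159, reject H0.


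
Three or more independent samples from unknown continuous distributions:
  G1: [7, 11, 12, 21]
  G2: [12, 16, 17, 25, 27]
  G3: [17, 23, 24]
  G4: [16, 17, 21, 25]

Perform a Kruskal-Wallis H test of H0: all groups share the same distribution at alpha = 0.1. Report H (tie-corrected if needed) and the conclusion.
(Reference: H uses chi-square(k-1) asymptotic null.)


Step 1: Combine all N = 16 observations and assign midranks.
sorted (value, group, rank): (7,G1,1), (11,G1,2), (12,G1,3.5), (12,G2,3.5), (16,G2,5.5), (16,G4,5.5), (17,G2,8), (17,G3,8), (17,G4,8), (21,G1,10.5), (21,G4,10.5), (23,G3,12), (24,G3,13), (25,G2,14.5), (25,G4,14.5), (27,G2,16)
Step 2: Sum ranks within each group.
R_1 = 17 (n_1 = 4)
R_2 = 47.5 (n_2 = 5)
R_3 = 33 (n_3 = 3)
R_4 = 38.5 (n_4 = 4)
Step 3: H = 12/(N(N+1)) * sum(R_i^2/n_i) - 3(N+1)
     = 12/(16*17) * (17^2/4 + 47.5^2/5 + 33^2/3 + 38.5^2/4) - 3*17
     = 0.044118 * 1257.06 - 51
     = 4.458640.
Step 4: Ties present; correction factor C = 1 - 48/(16^3 - 16) = 0.988235. Corrected H = 4.458640 / 0.988235 = 4.511719.
Step 5: Under H0, H ~ chi^2(3); p-value = 0.211247.
Step 6: alpha = 0.1. fail to reject H0.

H = 4.5117, df = 3, p = 0.211247, fail to reject H0.


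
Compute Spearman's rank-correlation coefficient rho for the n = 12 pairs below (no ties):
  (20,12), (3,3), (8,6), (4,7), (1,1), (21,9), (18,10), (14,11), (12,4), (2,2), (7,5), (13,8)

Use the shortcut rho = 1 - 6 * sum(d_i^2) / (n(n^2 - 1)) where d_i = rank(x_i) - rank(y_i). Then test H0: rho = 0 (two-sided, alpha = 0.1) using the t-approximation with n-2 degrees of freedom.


Step 1: Rank x and y separately (midranks; no ties here).
rank(x): 20->11, 3->3, 8->6, 4->4, 1->1, 21->12, 18->10, 14->9, 12->7, 2->2, 7->5, 13->8
rank(y): 12->12, 3->3, 6->6, 7->7, 1->1, 9->9, 10->10, 11->11, 4->4, 2->2, 5->5, 8->8
Step 2: d_i = R_x(i) - R_y(i); compute d_i^2.
  (11-12)^2=1, (3-3)^2=0, (6-6)^2=0, (4-7)^2=9, (1-1)^2=0, (12-9)^2=9, (10-10)^2=0, (9-11)^2=4, (7-4)^2=9, (2-2)^2=0, (5-5)^2=0, (8-8)^2=0
sum(d^2) = 32.
Step 3: rho = 1 - 6*32 / (12*(12^2 - 1)) = 1 - 192/1716 = 0.888112.
Step 4: Under H0, t = rho * sqrt((n-2)/(1-rho^2)) = 6.1103 ~ t(10).
Step 5: Two-sided p-value from the t-distribution with 10 df = 0.000114.
Step 6: alpha = 0.1. reject H0.

rho = 0.8881, p = 0.000114, reject H0 at alpha = 0.1.


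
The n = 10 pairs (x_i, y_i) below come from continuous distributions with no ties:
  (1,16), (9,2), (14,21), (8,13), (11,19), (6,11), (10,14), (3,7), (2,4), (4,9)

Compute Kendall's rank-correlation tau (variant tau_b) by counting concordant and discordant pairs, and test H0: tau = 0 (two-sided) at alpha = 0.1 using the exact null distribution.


Step 1: Enumerate the 45 unordered pairs (i,j) with i<j and classify each by sign(x_j-x_i) * sign(y_j-y_i).
  (1,2):dx=+8,dy=-14->D; (1,3):dx=+13,dy=+5->C; (1,4):dx=+7,dy=-3->D; (1,5):dx=+10,dy=+3->C
  (1,6):dx=+5,dy=-5->D; (1,7):dx=+9,dy=-2->D; (1,8):dx=+2,dy=-9->D; (1,9):dx=+1,dy=-12->D
  (1,10):dx=+3,dy=-7->D; (2,3):dx=+5,dy=+19->C; (2,4):dx=-1,dy=+11->D; (2,5):dx=+2,dy=+17->C
  (2,6):dx=-3,dy=+9->D; (2,7):dx=+1,dy=+12->C; (2,8):dx=-6,dy=+5->D; (2,9):dx=-7,dy=+2->D
  (2,10):dx=-5,dy=+7->D; (3,4):dx=-6,dy=-8->C; (3,5):dx=-3,dy=-2->C; (3,6):dx=-8,dy=-10->C
  (3,7):dx=-4,dy=-7->C; (3,8):dx=-11,dy=-14->C; (3,9):dx=-12,dy=-17->C; (3,10):dx=-10,dy=-12->C
  (4,5):dx=+3,dy=+6->C; (4,6):dx=-2,dy=-2->C; (4,7):dx=+2,dy=+1->C; (4,8):dx=-5,dy=-6->C
  (4,9):dx=-6,dy=-9->C; (4,10):dx=-4,dy=-4->C; (5,6):dx=-5,dy=-8->C; (5,7):dx=-1,dy=-5->C
  (5,8):dx=-8,dy=-12->C; (5,9):dx=-9,dy=-15->C; (5,10):dx=-7,dy=-10->C; (6,7):dx=+4,dy=+3->C
  (6,8):dx=-3,dy=-4->C; (6,9):dx=-4,dy=-7->C; (6,10):dx=-2,dy=-2->C; (7,8):dx=-7,dy=-7->C
  (7,9):dx=-8,dy=-10->C; (7,10):dx=-6,dy=-5->C; (8,9):dx=-1,dy=-3->C; (8,10):dx=+1,dy=+2->C
  (9,10):dx=+2,dy=+5->C
Step 2: C = 33, D = 12, total pairs = 45.
Step 3: tau = (C - D)/(n(n-1)/2) = (33 - 12)/45 = 0.466667.
Step 4: Exact two-sided p-value (enumerate n! = 3628800 permutations of y under H0): p = 0.072550.
Step 5: alpha = 0.1. reject H0.

tau_b = 0.4667 (C=33, D=12), p = 0.072550, reject H0.


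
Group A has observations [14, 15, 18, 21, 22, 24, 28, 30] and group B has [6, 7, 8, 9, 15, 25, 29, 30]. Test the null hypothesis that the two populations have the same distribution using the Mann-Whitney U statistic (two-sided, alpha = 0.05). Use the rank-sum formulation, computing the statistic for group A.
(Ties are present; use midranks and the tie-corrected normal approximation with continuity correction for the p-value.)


Step 1: Combine and sort all 16 observations; assign midranks.
sorted (value, group): (6,Y), (7,Y), (8,Y), (9,Y), (14,X), (15,X), (15,Y), (18,X), (21,X), (22,X), (24,X), (25,Y), (28,X), (29,Y), (30,X), (30,Y)
ranks: 6->1, 7->2, 8->3, 9->4, 14->5, 15->6.5, 15->6.5, 18->8, 21->9, 22->10, 24->11, 25->12, 28->13, 29->14, 30->15.5, 30->15.5
Step 2: Rank sum for X: R1 = 5 + 6.5 + 8 + 9 + 10 + 11 + 13 + 15.5 = 78.
Step 3: U_X = R1 - n1(n1+1)/2 = 78 - 8*9/2 = 78 - 36 = 42.
       U_Y = n1*n2 - U_X = 64 - 42 = 22.
Step 4: Ties are present, so use the tie-corrected normal approximation (with continuity correction) for the p-value.
Step 5: p-value = 0.317712; compare to alpha = 0.05. fail to reject H0.

U_X = 42, p = 0.317712, fail to reject H0 at alpha = 0.05.


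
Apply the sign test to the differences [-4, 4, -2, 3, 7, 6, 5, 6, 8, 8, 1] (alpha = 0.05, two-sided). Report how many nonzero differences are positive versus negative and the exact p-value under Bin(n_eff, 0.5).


Step 1: Discard zero differences. Original n = 11; n_eff = number of nonzero differences = 11.
Nonzero differences (with sign): -4, +4, -2, +3, +7, +6, +5, +6, +8, +8, +1
Step 2: Count signs: positive = 9, negative = 2.
Step 3: Under H0: P(positive) = 0.5, so the number of positives S ~ Bin(11, 0.5).
Step 4: Two-sided exact p-value = sum of Bin(11,0.5) probabilities at or below the observed probability = 0.065430.
Step 5: alpha = 0.05. fail to reject H0.

n_eff = 11, pos = 9, neg = 2, p = 0.065430, fail to reject H0.


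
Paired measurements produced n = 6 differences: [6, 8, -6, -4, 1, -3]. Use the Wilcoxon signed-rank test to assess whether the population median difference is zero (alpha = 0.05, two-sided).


Step 1: Drop any zero differences (none here) and take |d_i|.
|d| = [6, 8, 6, 4, 1, 3]
Step 2: Midrank |d_i| (ties get averaged ranks).
ranks: |6|->4.5, |8|->6, |6|->4.5, |4|->3, |1|->1, |3|->2
Step 3: Attach original signs; sum ranks with positive sign and with negative sign.
W+ = 4.5 + 6 + 1 = 11.5
W- = 4.5 + 3 + 2 = 9.5
(Check: W+ + W- = 21 should equal n(n+1)/2 = 21.)
Step 4: Test statistic W = min(W+, W-) = 9.5.
Step 5: Ties in |d|, so use the tie-corrected normal approximation.
        E[W] = n(n+1)/4 = 6*7/4 = 10.5.
        Tie groups: |d|=6 (t=2); sum(t^3 - t) = 6.
        Var[W] = n(n+1)(2n+1)/24 - sum(t^3-t)/48 = 546/24 - 6/48 = 22.625.
        z = (W - E[W]) / sqrt(Var[W]) = (9.5 - 10.5) / 4.7566 = -0.2102.
        Two-sided p = 2*Phi(z) = 0.833484.
Step 6: alpha = 0.05. fail to reject H0.

W+ = 11.5, W- = 9.5, W = min = 9.5, p = 0.833484, fail to reject H0.


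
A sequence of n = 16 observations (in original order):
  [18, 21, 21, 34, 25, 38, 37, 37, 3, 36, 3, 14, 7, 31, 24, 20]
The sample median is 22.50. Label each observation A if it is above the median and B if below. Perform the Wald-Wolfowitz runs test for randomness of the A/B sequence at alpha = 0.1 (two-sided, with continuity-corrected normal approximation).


Step 1: Compute median = 22.50; label A = above, B = below.
Labels in order: BBBAAAAABABBBAAB  (n_A = 8, n_B = 8)
Step 2: Count runs R = 7.
Step 3: Under H0 (random ordering), E[R] = 2*n_A*n_B/(n_A+n_B) + 1 = 2*8*8/16 + 1 = 9.0000.
        Var[R] = 2*n_A*n_B*(2*n_A*n_B - n_A - n_B) / ((n_A+n_B)^2 * (n_A+n_B-1)) = 14336/3840 = 3.7333.
        SD[R] = 1.9322.
Step 4: Continuity-corrected z = (R + 0.5 - E[R]) / SD[R] = (7 + 0.5 - 9.0000) / 1.9322 = -0.7763.
Step 5: Two-sided p-value via normal approximation = 2*(1 - Phi(|z|)) = 0.437558.
Step 6: alpha = 0.1. fail to reject H0.

R = 7, z = -0.7763, p = 0.437558, fail to reject H0.


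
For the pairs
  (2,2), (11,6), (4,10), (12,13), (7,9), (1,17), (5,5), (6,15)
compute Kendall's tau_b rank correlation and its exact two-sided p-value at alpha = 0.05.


Step 1: Enumerate the 28 unordered pairs (i,j) with i<j and classify each by sign(x_j-x_i) * sign(y_j-y_i).
  (1,2):dx=+9,dy=+4->C; (1,3):dx=+2,dy=+8->C; (1,4):dx=+10,dy=+11->C; (1,5):dx=+5,dy=+7->C
  (1,6):dx=-1,dy=+15->D; (1,7):dx=+3,dy=+3->C; (1,8):dx=+4,dy=+13->C; (2,3):dx=-7,dy=+4->D
  (2,4):dx=+1,dy=+7->C; (2,5):dx=-4,dy=+3->D; (2,6):dx=-10,dy=+11->D; (2,7):dx=-6,dy=-1->C
  (2,8):dx=-5,dy=+9->D; (3,4):dx=+8,dy=+3->C; (3,5):dx=+3,dy=-1->D; (3,6):dx=-3,dy=+7->D
  (3,7):dx=+1,dy=-5->D; (3,8):dx=+2,dy=+5->C; (4,5):dx=-5,dy=-4->C; (4,6):dx=-11,dy=+4->D
  (4,7):dx=-7,dy=-8->C; (4,8):dx=-6,dy=+2->D; (5,6):dx=-6,dy=+8->D; (5,7):dx=-2,dy=-4->C
  (5,8):dx=-1,dy=+6->D; (6,7):dx=+4,dy=-12->D; (6,8):dx=+5,dy=-2->D; (7,8):dx=+1,dy=+10->C
Step 2: C = 14, D = 14, total pairs = 28.
Step 3: tau = (C - D)/(n(n-1)/2) = (14 - 14)/28 = 0.000000.
Step 4: Exact two-sided p-value (enumerate n! = 40320 permutations of y under H0): p = 1.000000.
Step 5: alpha = 0.05. fail to reject H0.

tau_b = 0.0000 (C=14, D=14), p = 1.000000, fail to reject H0.


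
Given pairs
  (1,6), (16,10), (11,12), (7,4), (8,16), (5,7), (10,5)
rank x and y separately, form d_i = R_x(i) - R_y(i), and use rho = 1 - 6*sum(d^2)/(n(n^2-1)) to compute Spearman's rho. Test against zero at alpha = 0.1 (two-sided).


Step 1: Rank x and y separately (midranks; no ties here).
rank(x): 1->1, 16->7, 11->6, 7->3, 8->4, 5->2, 10->5
rank(y): 6->3, 10->5, 12->6, 4->1, 16->7, 7->4, 5->2
Step 2: d_i = R_x(i) - R_y(i); compute d_i^2.
  (1-3)^2=4, (7-5)^2=4, (6-6)^2=0, (3-1)^2=4, (4-7)^2=9, (2-4)^2=4, (5-2)^2=9
sum(d^2) = 34.
Step 3: rho = 1 - 6*34 / (7*(7^2 - 1)) = 1 - 204/336 = 0.392857.
Step 4: Under H0, t = rho * sqrt((n-2)/(1-rho^2)) = 0.9553 ~ t(5).
Step 5: Two-sided p-value from the t-distribution with 5 df = 0.383317.
Step 6: alpha = 0.1. fail to reject H0.

rho = 0.3929, p = 0.383317, fail to reject H0 at alpha = 0.1.


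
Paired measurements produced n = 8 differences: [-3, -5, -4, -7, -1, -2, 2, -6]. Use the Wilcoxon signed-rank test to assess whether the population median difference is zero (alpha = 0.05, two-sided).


Step 1: Drop any zero differences (none here) and take |d_i|.
|d| = [3, 5, 4, 7, 1, 2, 2, 6]
Step 2: Midrank |d_i| (ties get averaged ranks).
ranks: |3|->4, |5|->6, |4|->5, |7|->8, |1|->1, |2|->2.5, |2|->2.5, |6|->7
Step 3: Attach original signs; sum ranks with positive sign and with negative sign.
W+ = 2.5 = 2.5
W- = 4 + 6 + 5 + 8 + 1 + 2.5 + 7 = 33.5
(Check: W+ + W- = 36 should equal n(n+1)/2 = 36.)
Step 4: Test statistic W = min(W+, W-) = 2.5.
Step 5: Ties in |d|, so use the tie-corrected normal approximation.
        E[W] = n(n+1)/4 = 8*9/4 = 18.
        Tie groups: |d|=2 (t=2); sum(t^3 - t) = 6.
        Var[W] = n(n+1)(2n+1)/24 - sum(t^3-t)/48 = 1224/24 - 6/48 = 50.875.
        z = (W - E[W]) / sqrt(Var[W]) = (2.5 - 18) / 7.1327 = -2.1731.
        Two-sided p = 2*Phi(z) = 0.029773.
Step 6: alpha = 0.05. reject H0.

W+ = 2.5, W- = 33.5, W = min = 2.5, p = 0.029773, reject H0.


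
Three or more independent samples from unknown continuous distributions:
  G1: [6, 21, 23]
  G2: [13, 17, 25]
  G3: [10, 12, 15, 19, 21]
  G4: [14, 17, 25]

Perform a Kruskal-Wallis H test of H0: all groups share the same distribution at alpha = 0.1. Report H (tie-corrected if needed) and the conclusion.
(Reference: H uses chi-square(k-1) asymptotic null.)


Step 1: Combine all N = 14 observations and assign midranks.
sorted (value, group, rank): (6,G1,1), (10,G3,2), (12,G3,3), (13,G2,4), (14,G4,5), (15,G3,6), (17,G2,7.5), (17,G4,7.5), (19,G3,9), (21,G1,10.5), (21,G3,10.5), (23,G1,12), (25,G2,13.5), (25,G4,13.5)
Step 2: Sum ranks within each group.
R_1 = 23.5 (n_1 = 3)
R_2 = 25 (n_2 = 3)
R_3 = 30.5 (n_3 = 5)
R_4 = 26 (n_4 = 3)
Step 3: H = 12/(N(N+1)) * sum(R_i^2/n_i) - 3(N+1)
     = 12/(14*15) * (23.5^2/3 + 25^2/3 + 30.5^2/5 + 26^2/3) - 3*15
     = 0.057143 * 803.8 - 45
     = 0.931429.
Step 4: Ties present; correction factor C = 1 - 18/(14^3 - 14) = 0.993407. Corrected H = 0.931429 / 0.993407 = 0.937611.
Step 5: Under H0, H ~ chi^2(3); p-value = 0.816343.
Step 6: alpha = 0.1. fail to reject H0.

H = 0.9376, df = 3, p = 0.816343, fail to reject H0.


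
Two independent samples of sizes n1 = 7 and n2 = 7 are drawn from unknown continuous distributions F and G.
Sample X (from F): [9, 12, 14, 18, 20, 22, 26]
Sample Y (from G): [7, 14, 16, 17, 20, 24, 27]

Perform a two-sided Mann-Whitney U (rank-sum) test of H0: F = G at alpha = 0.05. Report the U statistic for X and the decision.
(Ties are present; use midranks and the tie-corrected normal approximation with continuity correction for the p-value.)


Step 1: Combine and sort all 14 observations; assign midranks.
sorted (value, group): (7,Y), (9,X), (12,X), (14,X), (14,Y), (16,Y), (17,Y), (18,X), (20,X), (20,Y), (22,X), (24,Y), (26,X), (27,Y)
ranks: 7->1, 9->2, 12->3, 14->4.5, 14->4.5, 16->6, 17->7, 18->8, 20->9.5, 20->9.5, 22->11, 24->12, 26->13, 27->14
Step 2: Rank sum for X: R1 = 2 + 3 + 4.5 + 8 + 9.5 + 11 + 13 = 51.
Step 3: U_X = R1 - n1(n1+1)/2 = 51 - 7*8/2 = 51 - 28 = 23.
       U_Y = n1*n2 - U_X = 49 - 23 = 26.
Step 4: Ties are present, so use the tie-corrected normal approximation (with continuity correction) for the p-value.
Step 5: p-value = 0.898104; compare to alpha = 0.05. fail to reject H0.

U_X = 23, p = 0.898104, fail to reject H0 at alpha = 0.05.


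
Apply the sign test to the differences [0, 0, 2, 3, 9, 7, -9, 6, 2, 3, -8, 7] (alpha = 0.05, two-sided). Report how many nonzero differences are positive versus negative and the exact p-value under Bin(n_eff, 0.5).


Step 1: Discard zero differences. Original n = 12; n_eff = number of nonzero differences = 10.
Nonzero differences (with sign): +2, +3, +9, +7, -9, +6, +2, +3, -8, +7
Step 2: Count signs: positive = 8, negative = 2.
Step 3: Under H0: P(positive) = 0.5, so the number of positives S ~ Bin(10, 0.5).
Step 4: Two-sided exact p-value = sum of Bin(10,0.5) probabilities at or below the observed probability = 0.109375.
Step 5: alpha = 0.05. fail to reject H0.

n_eff = 10, pos = 8, neg = 2, p = 0.109375, fail to reject H0.


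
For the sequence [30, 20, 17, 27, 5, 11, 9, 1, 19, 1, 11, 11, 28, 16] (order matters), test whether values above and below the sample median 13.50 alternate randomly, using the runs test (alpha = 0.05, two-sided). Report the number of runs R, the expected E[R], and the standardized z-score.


Step 1: Compute median = 13.50; label A = above, B = below.
Labels in order: AAAABBBBABBBAA  (n_A = 7, n_B = 7)
Step 2: Count runs R = 5.
Step 3: Under H0 (random ordering), E[R] = 2*n_A*n_B/(n_A+n_B) + 1 = 2*7*7/14 + 1 = 8.0000.
        Var[R] = 2*n_A*n_B*(2*n_A*n_B - n_A - n_B) / ((n_A+n_B)^2 * (n_A+n_B-1)) = 8232/2548 = 3.2308.
        SD[R] = 1.7974.
Step 4: Continuity-corrected z = (R + 0.5 - E[R]) / SD[R] = (5 + 0.5 - 8.0000) / 1.7974 = -1.3909.
Step 5: Two-sided p-value via normal approximation = 2*(1 - Phi(|z|)) = 0.164264.
Step 6: alpha = 0.05. fail to reject H0.

R = 5, z = -1.3909, p = 0.164264, fail to reject H0.


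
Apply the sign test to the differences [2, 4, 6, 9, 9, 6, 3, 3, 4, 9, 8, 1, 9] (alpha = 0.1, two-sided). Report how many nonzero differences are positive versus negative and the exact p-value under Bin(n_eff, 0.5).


Step 1: Discard zero differences. Original n = 13; n_eff = number of nonzero differences = 13.
Nonzero differences (with sign): +2, +4, +6, +9, +9, +6, +3, +3, +4, +9, +8, +1, +9
Step 2: Count signs: positive = 13, negative = 0.
Step 3: Under H0: P(positive) = 0.5, so the number of positives S ~ Bin(13, 0.5).
Step 4: Two-sided exact p-value = sum of Bin(13,0.5) probabilities at or below the observed probability = 0.000244.
Step 5: alpha = 0.1. reject H0.

n_eff = 13, pos = 13, neg = 0, p = 0.000244, reject H0.


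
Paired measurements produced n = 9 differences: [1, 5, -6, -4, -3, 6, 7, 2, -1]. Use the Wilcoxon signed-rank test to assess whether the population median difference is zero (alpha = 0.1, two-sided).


Step 1: Drop any zero differences (none here) and take |d_i|.
|d| = [1, 5, 6, 4, 3, 6, 7, 2, 1]
Step 2: Midrank |d_i| (ties get averaged ranks).
ranks: |1|->1.5, |5|->6, |6|->7.5, |4|->5, |3|->4, |6|->7.5, |7|->9, |2|->3, |1|->1.5
Step 3: Attach original signs; sum ranks with positive sign and with negative sign.
W+ = 1.5 + 6 + 7.5 + 9 + 3 = 27
W- = 7.5 + 5 + 4 + 1.5 = 18
(Check: W+ + W- = 45 should equal n(n+1)/2 = 45.)
Step 4: Test statistic W = min(W+, W-) = 18.
Step 5: Ties in |d|, so use the tie-corrected normal approximation.
        E[W] = n(n+1)/4 = 9*10/4 = 22.5.
        Tie groups: |d|=1 (t=2), |d|=6 (t=2); sum(t^3 - t) = 12.
        Var[W] = n(n+1)(2n+1)/24 - sum(t^3-t)/48 = 1710/24 - 12/48 = 71.
        z = (W - E[W]) / sqrt(Var[W]) = (18 - 22.5) / 8.4261 = -0.5341.
        Two-sided p = 2*Phi(z) = 0.593306.
Step 6: alpha = 0.1. fail to reject H0.

W+ = 27, W- = 18, W = min = 18, p = 0.593306, fail to reject H0.


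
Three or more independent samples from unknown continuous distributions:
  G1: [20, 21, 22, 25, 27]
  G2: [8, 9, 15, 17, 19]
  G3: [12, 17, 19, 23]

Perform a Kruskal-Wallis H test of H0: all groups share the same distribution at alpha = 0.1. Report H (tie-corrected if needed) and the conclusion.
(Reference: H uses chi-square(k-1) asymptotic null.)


Step 1: Combine all N = 14 observations and assign midranks.
sorted (value, group, rank): (8,G2,1), (9,G2,2), (12,G3,3), (15,G2,4), (17,G2,5.5), (17,G3,5.5), (19,G2,7.5), (19,G3,7.5), (20,G1,9), (21,G1,10), (22,G1,11), (23,G3,12), (25,G1,13), (27,G1,14)
Step 2: Sum ranks within each group.
R_1 = 57 (n_1 = 5)
R_2 = 20 (n_2 = 5)
R_3 = 28 (n_3 = 4)
Step 3: H = 12/(N(N+1)) * sum(R_i^2/n_i) - 3(N+1)
     = 12/(14*15) * (57^2/5 + 20^2/5 + 28^2/4) - 3*15
     = 0.057143 * 925.8 - 45
     = 7.902857.
Step 4: Ties present; correction factor C = 1 - 12/(14^3 - 14) = 0.995604. Corrected H = 7.902857 / 0.995604 = 7.937748.
Step 5: Under H0, H ~ chi^2(2); p-value = 0.018895.
Step 6: alpha = 0.1. reject H0.

H = 7.9377, df = 2, p = 0.018895, reject H0.


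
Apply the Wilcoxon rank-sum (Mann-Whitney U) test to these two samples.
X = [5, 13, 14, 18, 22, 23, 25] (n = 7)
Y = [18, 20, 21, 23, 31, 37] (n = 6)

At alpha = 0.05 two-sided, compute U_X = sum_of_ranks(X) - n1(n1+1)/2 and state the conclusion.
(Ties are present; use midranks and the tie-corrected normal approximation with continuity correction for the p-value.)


Step 1: Combine and sort all 13 observations; assign midranks.
sorted (value, group): (5,X), (13,X), (14,X), (18,X), (18,Y), (20,Y), (21,Y), (22,X), (23,X), (23,Y), (25,X), (31,Y), (37,Y)
ranks: 5->1, 13->2, 14->3, 18->4.5, 18->4.5, 20->6, 21->7, 22->8, 23->9.5, 23->9.5, 25->11, 31->12, 37->13
Step 2: Rank sum for X: R1 = 1 + 2 + 3 + 4.5 + 8 + 9.5 + 11 = 39.
Step 3: U_X = R1 - n1(n1+1)/2 = 39 - 7*8/2 = 39 - 28 = 11.
       U_Y = n1*n2 - U_X = 42 - 11 = 31.
Step 4: Ties are present, so use the tie-corrected normal approximation (with continuity correction) for the p-value.
Step 5: p-value = 0.173549; compare to alpha = 0.05. fail to reject H0.

U_X = 11, p = 0.173549, fail to reject H0 at alpha = 0.05.


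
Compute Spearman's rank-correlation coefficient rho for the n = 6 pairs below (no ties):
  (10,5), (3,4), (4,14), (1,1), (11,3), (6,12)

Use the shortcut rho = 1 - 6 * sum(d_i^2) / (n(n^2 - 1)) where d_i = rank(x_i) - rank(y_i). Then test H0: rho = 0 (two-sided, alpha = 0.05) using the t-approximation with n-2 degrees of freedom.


Step 1: Rank x and y separately (midranks; no ties here).
rank(x): 10->5, 3->2, 4->3, 1->1, 11->6, 6->4
rank(y): 5->4, 4->3, 14->6, 1->1, 3->2, 12->5
Step 2: d_i = R_x(i) - R_y(i); compute d_i^2.
  (5-4)^2=1, (2-3)^2=1, (3-6)^2=9, (1-1)^2=0, (6-2)^2=16, (4-5)^2=1
sum(d^2) = 28.
Step 3: rho = 1 - 6*28 / (6*(6^2 - 1)) = 1 - 168/210 = 0.200000.
Step 4: Under H0, t = rho * sqrt((n-2)/(1-rho^2)) = 0.4082 ~ t(4).
Step 5: Two-sided p-value from the t-distribution with 4 df = 0.704000.
Step 6: alpha = 0.05. fail to reject H0.

rho = 0.2000, p = 0.704000, fail to reject H0 at alpha = 0.05.


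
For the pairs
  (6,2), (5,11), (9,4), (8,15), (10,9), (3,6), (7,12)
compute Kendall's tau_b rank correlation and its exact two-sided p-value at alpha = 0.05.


Step 1: Enumerate the 21 unordered pairs (i,j) with i<j and classify each by sign(x_j-x_i) * sign(y_j-y_i).
  (1,2):dx=-1,dy=+9->D; (1,3):dx=+3,dy=+2->C; (1,4):dx=+2,dy=+13->C; (1,5):dx=+4,dy=+7->C
  (1,6):dx=-3,dy=+4->D; (1,7):dx=+1,dy=+10->C; (2,3):dx=+4,dy=-7->D; (2,4):dx=+3,dy=+4->C
  (2,5):dx=+5,dy=-2->D; (2,6):dx=-2,dy=-5->C; (2,7):dx=+2,dy=+1->C; (3,4):dx=-1,dy=+11->D
  (3,5):dx=+1,dy=+5->C; (3,6):dx=-6,dy=+2->D; (3,7):dx=-2,dy=+8->D; (4,5):dx=+2,dy=-6->D
  (4,6):dx=-5,dy=-9->C; (4,7):dx=-1,dy=-3->C; (5,6):dx=-7,dy=-3->C; (5,7):dx=-3,dy=+3->D
  (6,7):dx=+4,dy=+6->C
Step 2: C = 12, D = 9, total pairs = 21.
Step 3: tau = (C - D)/(n(n-1)/2) = (12 - 9)/21 = 0.142857.
Step 4: Exact two-sided p-value (enumerate n! = 5040 permutations of y under H0): p = 0.772619.
Step 5: alpha = 0.05. fail to reject H0.

tau_b = 0.1429 (C=12, D=9), p = 0.772619, fail to reject H0.


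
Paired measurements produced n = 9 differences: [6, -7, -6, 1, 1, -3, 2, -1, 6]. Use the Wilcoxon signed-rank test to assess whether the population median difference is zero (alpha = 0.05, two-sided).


Step 1: Drop any zero differences (none here) and take |d_i|.
|d| = [6, 7, 6, 1, 1, 3, 2, 1, 6]
Step 2: Midrank |d_i| (ties get averaged ranks).
ranks: |6|->7, |7|->9, |6|->7, |1|->2, |1|->2, |3|->5, |2|->4, |1|->2, |6|->7
Step 3: Attach original signs; sum ranks with positive sign and with negative sign.
W+ = 7 + 2 + 2 + 4 + 7 = 22
W- = 9 + 7 + 5 + 2 = 23
(Check: W+ + W- = 45 should equal n(n+1)/2 = 45.)
Step 4: Test statistic W = min(W+, W-) = 22.
Step 5: Ties in |d|, so use the tie-corrected normal approximation.
        E[W] = n(n+1)/4 = 9*10/4 = 22.5.
        Tie groups: |d|=1 (t=3), |d|=6 (t=3); sum(t^3 - t) = 48.
        Var[W] = n(n+1)(2n+1)/24 - sum(t^3-t)/48 = 1710/24 - 48/48 = 70.25.
        z = (W - E[W]) / sqrt(Var[W]) = (22 - 22.5) / 8.3815 = -0.0597.
        Two-sided p = 2*Phi(z) = 0.952430.
Step 6: alpha = 0.05. fail to reject H0.

W+ = 22, W- = 23, W = min = 22, p = 0.952430, fail to reject H0.


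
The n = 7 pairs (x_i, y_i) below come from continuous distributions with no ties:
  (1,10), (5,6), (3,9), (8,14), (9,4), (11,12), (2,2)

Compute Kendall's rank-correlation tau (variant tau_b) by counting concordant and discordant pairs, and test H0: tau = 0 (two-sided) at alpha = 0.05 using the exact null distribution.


Step 1: Enumerate the 21 unordered pairs (i,j) with i<j and classify each by sign(x_j-x_i) * sign(y_j-y_i).
  (1,2):dx=+4,dy=-4->D; (1,3):dx=+2,dy=-1->D; (1,4):dx=+7,dy=+4->C; (1,5):dx=+8,dy=-6->D
  (1,6):dx=+10,dy=+2->C; (1,7):dx=+1,dy=-8->D; (2,3):dx=-2,dy=+3->D; (2,4):dx=+3,dy=+8->C
  (2,5):dx=+4,dy=-2->D; (2,6):dx=+6,dy=+6->C; (2,7):dx=-3,dy=-4->C; (3,4):dx=+5,dy=+5->C
  (3,5):dx=+6,dy=-5->D; (3,6):dx=+8,dy=+3->C; (3,7):dx=-1,dy=-7->C; (4,5):dx=+1,dy=-10->D
  (4,6):dx=+3,dy=-2->D; (4,7):dx=-6,dy=-12->C; (5,6):dx=+2,dy=+8->C; (5,7):dx=-7,dy=-2->C
  (6,7):dx=-9,dy=-10->C
Step 2: C = 12, D = 9, total pairs = 21.
Step 3: tau = (C - D)/(n(n-1)/2) = (12 - 9)/21 = 0.142857.
Step 4: Exact two-sided p-value (enumerate n! = 5040 permutations of y under H0): p = 0.772619.
Step 5: alpha = 0.05. fail to reject H0.

tau_b = 0.1429 (C=12, D=9), p = 0.772619, fail to reject H0.


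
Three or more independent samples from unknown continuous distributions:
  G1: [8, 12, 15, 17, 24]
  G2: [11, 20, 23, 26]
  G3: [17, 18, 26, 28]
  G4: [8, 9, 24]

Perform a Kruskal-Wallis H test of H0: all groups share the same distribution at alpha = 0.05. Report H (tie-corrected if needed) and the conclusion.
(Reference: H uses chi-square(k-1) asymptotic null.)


Step 1: Combine all N = 16 observations and assign midranks.
sorted (value, group, rank): (8,G1,1.5), (8,G4,1.5), (9,G4,3), (11,G2,4), (12,G1,5), (15,G1,6), (17,G1,7.5), (17,G3,7.5), (18,G3,9), (20,G2,10), (23,G2,11), (24,G1,12.5), (24,G4,12.5), (26,G2,14.5), (26,G3,14.5), (28,G3,16)
Step 2: Sum ranks within each group.
R_1 = 32.5 (n_1 = 5)
R_2 = 39.5 (n_2 = 4)
R_3 = 47 (n_3 = 4)
R_4 = 17 (n_4 = 3)
Step 3: H = 12/(N(N+1)) * sum(R_i^2/n_i) - 3(N+1)
     = 12/(16*17) * (32.5^2/5 + 39.5^2/4 + 47^2/4 + 17^2/3) - 3*17
     = 0.044118 * 1249.9 - 51
     = 4.142463.
Step 4: Ties present; correction factor C = 1 - 24/(16^3 - 16) = 0.994118. Corrected H = 4.142463 / 0.994118 = 4.166975.
Step 5: Under H0, H ~ chi^2(3); p-value = 0.243989.
Step 6: alpha = 0.05. fail to reject H0.

H = 4.1670, df = 3, p = 0.243989, fail to reject H0.


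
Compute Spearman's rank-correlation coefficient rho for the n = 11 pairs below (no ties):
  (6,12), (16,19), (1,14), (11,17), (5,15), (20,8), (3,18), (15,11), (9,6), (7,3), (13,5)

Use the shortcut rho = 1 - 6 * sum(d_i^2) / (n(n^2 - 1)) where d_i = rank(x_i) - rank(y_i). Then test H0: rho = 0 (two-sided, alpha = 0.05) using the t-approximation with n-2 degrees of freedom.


Step 1: Rank x and y separately (midranks; no ties here).
rank(x): 6->4, 16->10, 1->1, 11->7, 5->3, 20->11, 3->2, 15->9, 9->6, 7->5, 13->8
rank(y): 12->6, 19->11, 14->7, 17->9, 15->8, 8->4, 18->10, 11->5, 6->3, 3->1, 5->2
Step 2: d_i = R_x(i) - R_y(i); compute d_i^2.
  (4-6)^2=4, (10-11)^2=1, (1-7)^2=36, (7-9)^2=4, (3-8)^2=25, (11-4)^2=49, (2-10)^2=64, (9-5)^2=16, (6-3)^2=9, (5-1)^2=16, (8-2)^2=36
sum(d^2) = 260.
Step 3: rho = 1 - 6*260 / (11*(11^2 - 1)) = 1 - 1560/1320 = -0.181818.
Step 4: Under H0, t = rho * sqrt((n-2)/(1-rho^2)) = -0.5547 ~ t(9).
Step 5: Two-sided p-value from the t-distribution with 9 df = 0.592615.
Step 6: alpha = 0.05. fail to reject H0.

rho = -0.1818, p = 0.592615, fail to reject H0 at alpha = 0.05.


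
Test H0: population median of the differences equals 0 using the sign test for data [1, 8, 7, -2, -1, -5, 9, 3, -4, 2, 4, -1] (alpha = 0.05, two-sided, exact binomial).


Step 1: Discard zero differences. Original n = 12; n_eff = number of nonzero differences = 12.
Nonzero differences (with sign): +1, +8, +7, -2, -1, -5, +9, +3, -4, +2, +4, -1
Step 2: Count signs: positive = 7, negative = 5.
Step 3: Under H0: P(positive) = 0.5, so the number of positives S ~ Bin(12, 0.5).
Step 4: Two-sided exact p-value = sum of Bin(12,0.5) probabilities at or below the observed probability = 0.774414.
Step 5: alpha = 0.05. fail to reject H0.

n_eff = 12, pos = 7, neg = 5, p = 0.774414, fail to reject H0.


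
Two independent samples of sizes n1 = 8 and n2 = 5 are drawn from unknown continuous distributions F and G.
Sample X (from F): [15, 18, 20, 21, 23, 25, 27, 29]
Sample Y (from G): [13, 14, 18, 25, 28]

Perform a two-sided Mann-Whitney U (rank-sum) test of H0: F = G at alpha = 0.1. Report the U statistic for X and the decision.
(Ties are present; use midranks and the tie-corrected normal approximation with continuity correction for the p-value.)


Step 1: Combine and sort all 13 observations; assign midranks.
sorted (value, group): (13,Y), (14,Y), (15,X), (18,X), (18,Y), (20,X), (21,X), (23,X), (25,X), (25,Y), (27,X), (28,Y), (29,X)
ranks: 13->1, 14->2, 15->3, 18->4.5, 18->4.5, 20->6, 21->7, 23->8, 25->9.5, 25->9.5, 27->11, 28->12, 29->13
Step 2: Rank sum for X: R1 = 3 + 4.5 + 6 + 7 + 8 + 9.5 + 11 + 13 = 62.
Step 3: U_X = R1 - n1(n1+1)/2 = 62 - 8*9/2 = 62 - 36 = 26.
       U_Y = n1*n2 - U_X = 40 - 26 = 14.
Step 4: Ties are present, so use the tie-corrected normal approximation (with continuity correction) for the p-value.
Step 5: p-value = 0.419471; compare to alpha = 0.1. fail to reject H0.

U_X = 26, p = 0.419471, fail to reject H0 at alpha = 0.1.


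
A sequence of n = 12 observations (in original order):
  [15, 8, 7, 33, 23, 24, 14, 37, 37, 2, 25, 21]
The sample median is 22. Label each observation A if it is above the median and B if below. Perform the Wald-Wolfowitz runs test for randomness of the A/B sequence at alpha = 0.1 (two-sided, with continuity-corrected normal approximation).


Step 1: Compute median = 22; label A = above, B = below.
Labels in order: BBBAAABAABAB  (n_A = 6, n_B = 6)
Step 2: Count runs R = 7.
Step 3: Under H0 (random ordering), E[R] = 2*n_A*n_B/(n_A+n_B) + 1 = 2*6*6/12 + 1 = 7.0000.
        Var[R] = 2*n_A*n_B*(2*n_A*n_B - n_A - n_B) / ((n_A+n_B)^2 * (n_A+n_B-1)) = 4320/1584 = 2.7273.
        SD[R] = 1.6514.
Step 4: R = E[R], so z = 0 with no continuity correction.
Step 5: Two-sided p-value via normal approximation = 2*(1 - Phi(|z|)) = 1.000000.
Step 6: alpha = 0.1. fail to reject H0.

R = 7, z = 0.0000, p = 1.000000, fail to reject H0.


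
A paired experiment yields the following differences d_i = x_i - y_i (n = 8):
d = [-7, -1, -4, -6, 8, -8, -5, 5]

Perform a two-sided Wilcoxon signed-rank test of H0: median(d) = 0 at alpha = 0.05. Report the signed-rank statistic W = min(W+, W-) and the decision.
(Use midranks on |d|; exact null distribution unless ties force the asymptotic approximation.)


Step 1: Drop any zero differences (none here) and take |d_i|.
|d| = [7, 1, 4, 6, 8, 8, 5, 5]
Step 2: Midrank |d_i| (ties get averaged ranks).
ranks: |7|->6, |1|->1, |4|->2, |6|->5, |8|->7.5, |8|->7.5, |5|->3.5, |5|->3.5
Step 3: Attach original signs; sum ranks with positive sign and with negative sign.
W+ = 7.5 + 3.5 = 11
W- = 6 + 1 + 2 + 5 + 7.5 + 3.5 = 25
(Check: W+ + W- = 36 should equal n(n+1)/2 = 36.)
Step 4: Test statistic W = min(W+, W-) = 11.
Step 5: Ties in |d|, so use the tie-corrected normal approximation.
        E[W] = n(n+1)/4 = 8*9/4 = 18.
        Tie groups: |d|=5 (t=2), |d|=8 (t=2); sum(t^3 - t) = 12.
        Var[W] = n(n+1)(2n+1)/24 - sum(t^3-t)/48 = 1224/24 - 12/48 = 50.75.
        z = (W - E[W]) / sqrt(Var[W]) = (11 - 18) / 7.1239 = -0.9826.
        Two-sided p = 2*Phi(z) = 0.325801.
Step 6: alpha = 0.05. fail to reject H0.

W+ = 11, W- = 25, W = min = 11, p = 0.325801, fail to reject H0.


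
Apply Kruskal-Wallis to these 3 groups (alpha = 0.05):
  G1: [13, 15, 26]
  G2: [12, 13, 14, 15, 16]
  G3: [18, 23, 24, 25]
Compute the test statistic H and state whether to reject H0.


Step 1: Combine all N = 12 observations and assign midranks.
sorted (value, group, rank): (12,G2,1), (13,G1,2.5), (13,G2,2.5), (14,G2,4), (15,G1,5.5), (15,G2,5.5), (16,G2,7), (18,G3,8), (23,G3,9), (24,G3,10), (25,G3,11), (26,G1,12)
Step 2: Sum ranks within each group.
R_1 = 20 (n_1 = 3)
R_2 = 20 (n_2 = 5)
R_3 = 38 (n_3 = 4)
Step 3: H = 12/(N(N+1)) * sum(R_i^2/n_i) - 3(N+1)
     = 12/(12*13) * (20^2/3 + 20^2/5 + 38^2/4) - 3*13
     = 0.076923 * 574.333 - 39
     = 5.179487.
Step 4: Ties present; correction factor C = 1 - 12/(12^3 - 12) = 0.993007. Corrected H = 5.179487 / 0.993007 = 5.215962.
Step 5: Under H0, H ~ chi^2(2); p-value = 0.073683.
Step 6: alpha = 0.05. fail to reject H0.

H = 5.2160, df = 2, p = 0.073683, fail to reject H0.


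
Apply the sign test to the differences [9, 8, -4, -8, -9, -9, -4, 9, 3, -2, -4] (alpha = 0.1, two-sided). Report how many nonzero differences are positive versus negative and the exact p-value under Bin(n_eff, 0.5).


Step 1: Discard zero differences. Original n = 11; n_eff = number of nonzero differences = 11.
Nonzero differences (with sign): +9, +8, -4, -8, -9, -9, -4, +9, +3, -2, -4
Step 2: Count signs: positive = 4, negative = 7.
Step 3: Under H0: P(positive) = 0.5, so the number of positives S ~ Bin(11, 0.5).
Step 4: Two-sided exact p-value = sum of Bin(11,0.5) probabilities at or below the observed probability = 0.548828.
Step 5: alpha = 0.1. fail to reject H0.

n_eff = 11, pos = 4, neg = 7, p = 0.548828, fail to reject H0.


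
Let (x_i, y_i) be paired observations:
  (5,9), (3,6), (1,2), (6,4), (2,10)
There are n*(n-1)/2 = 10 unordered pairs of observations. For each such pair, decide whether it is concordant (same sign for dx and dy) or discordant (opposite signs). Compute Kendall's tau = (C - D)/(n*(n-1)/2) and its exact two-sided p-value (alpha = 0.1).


Step 1: Enumerate the 10 unordered pairs (i,j) with i<j and classify each by sign(x_j-x_i) * sign(y_j-y_i).
  (1,2):dx=-2,dy=-3->C; (1,3):dx=-4,dy=-7->C; (1,4):dx=+1,dy=-5->D; (1,5):dx=-3,dy=+1->D
  (2,3):dx=-2,dy=-4->C; (2,4):dx=+3,dy=-2->D; (2,5):dx=-1,dy=+4->D; (3,4):dx=+5,dy=+2->C
  (3,5):dx=+1,dy=+8->C; (4,5):dx=-4,dy=+6->D
Step 2: C = 5, D = 5, total pairs = 10.
Step 3: tau = (C - D)/(n(n-1)/2) = (5 - 5)/10 = 0.000000.
Step 4: Exact two-sided p-value (enumerate n! = 120 permutations of y under H0): p = 1.000000.
Step 5: alpha = 0.1. fail to reject H0.

tau_b = 0.0000 (C=5, D=5), p = 1.000000, fail to reject H0.


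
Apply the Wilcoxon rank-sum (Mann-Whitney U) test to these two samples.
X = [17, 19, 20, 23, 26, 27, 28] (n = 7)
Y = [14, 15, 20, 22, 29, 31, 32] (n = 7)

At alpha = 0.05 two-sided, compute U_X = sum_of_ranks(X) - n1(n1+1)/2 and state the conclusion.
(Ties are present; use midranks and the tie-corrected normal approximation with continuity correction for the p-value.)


Step 1: Combine and sort all 14 observations; assign midranks.
sorted (value, group): (14,Y), (15,Y), (17,X), (19,X), (20,X), (20,Y), (22,Y), (23,X), (26,X), (27,X), (28,X), (29,Y), (31,Y), (32,Y)
ranks: 14->1, 15->2, 17->3, 19->4, 20->5.5, 20->5.5, 22->7, 23->8, 26->9, 27->10, 28->11, 29->12, 31->13, 32->14
Step 2: Rank sum for X: R1 = 3 + 4 + 5.5 + 8 + 9 + 10 + 11 = 50.5.
Step 3: U_X = R1 - n1(n1+1)/2 = 50.5 - 7*8/2 = 50.5 - 28 = 22.5.
       U_Y = n1*n2 - U_X = 49 - 22.5 = 26.5.
Step 4: Ties are present, so use the tie-corrected normal approximation (with continuity correction) for the p-value.
Step 5: p-value = 0.847841; compare to alpha = 0.05. fail to reject H0.

U_X = 22.5, p = 0.847841, fail to reject H0 at alpha = 0.05.


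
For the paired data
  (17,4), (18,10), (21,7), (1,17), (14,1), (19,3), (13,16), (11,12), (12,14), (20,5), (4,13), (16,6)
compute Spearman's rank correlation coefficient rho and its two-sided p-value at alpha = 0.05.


Step 1: Rank x and y separately (midranks; no ties here).
rank(x): 17->8, 18->9, 21->12, 1->1, 14->6, 19->10, 13->5, 11->3, 12->4, 20->11, 4->2, 16->7
rank(y): 4->3, 10->7, 7->6, 17->12, 1->1, 3->2, 16->11, 12->8, 14->10, 5->4, 13->9, 6->5
Step 2: d_i = R_x(i) - R_y(i); compute d_i^2.
  (8-3)^2=25, (9-7)^2=4, (12-6)^2=36, (1-12)^2=121, (6-1)^2=25, (10-2)^2=64, (5-11)^2=36, (3-8)^2=25, (4-10)^2=36, (11-4)^2=49, (2-9)^2=49, (7-5)^2=4
sum(d^2) = 474.
Step 3: rho = 1 - 6*474 / (12*(12^2 - 1)) = 1 - 2844/1716 = -0.657343.
Step 4: Under H0, t = rho * sqrt((n-2)/(1-rho^2)) = -2.7584 ~ t(10).
Step 5: Two-sided p-value from the t-distribution with 10 df = 0.020185.
Step 6: alpha = 0.05. reject H0.

rho = -0.6573, p = 0.020185, reject H0 at alpha = 0.05.


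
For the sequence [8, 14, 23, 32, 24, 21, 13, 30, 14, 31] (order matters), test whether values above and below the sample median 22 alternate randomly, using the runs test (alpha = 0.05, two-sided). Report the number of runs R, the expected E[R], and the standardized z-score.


Step 1: Compute median = 22; label A = above, B = below.
Labels in order: BBAAABBABA  (n_A = 5, n_B = 5)
Step 2: Count runs R = 6.
Step 3: Under H0 (random ordering), E[R] = 2*n_A*n_B/(n_A+n_B) + 1 = 2*5*5/10 + 1 = 6.0000.
        Var[R] = 2*n_A*n_B*(2*n_A*n_B - n_A - n_B) / ((n_A+n_B)^2 * (n_A+n_B-1)) = 2000/900 = 2.2222.
        SD[R] = 1.4907.
Step 4: R = E[R], so z = 0 with no continuity correction.
Step 5: Two-sided p-value via normal approximation = 2*(1 - Phi(|z|)) = 1.000000.
Step 6: alpha = 0.05. fail to reject H0.

R = 6, z = 0.0000, p = 1.000000, fail to reject H0.


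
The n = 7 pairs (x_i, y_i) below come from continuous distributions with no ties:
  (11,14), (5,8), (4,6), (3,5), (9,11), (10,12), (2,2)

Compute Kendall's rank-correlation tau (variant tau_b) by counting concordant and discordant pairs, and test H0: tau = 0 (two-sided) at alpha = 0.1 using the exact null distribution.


Step 1: Enumerate the 21 unordered pairs (i,j) with i<j and classify each by sign(x_j-x_i) * sign(y_j-y_i).
  (1,2):dx=-6,dy=-6->C; (1,3):dx=-7,dy=-8->C; (1,4):dx=-8,dy=-9->C; (1,5):dx=-2,dy=-3->C
  (1,6):dx=-1,dy=-2->C; (1,7):dx=-9,dy=-12->C; (2,3):dx=-1,dy=-2->C; (2,4):dx=-2,dy=-3->C
  (2,5):dx=+4,dy=+3->C; (2,6):dx=+5,dy=+4->C; (2,7):dx=-3,dy=-6->C; (3,4):dx=-1,dy=-1->C
  (3,5):dx=+5,dy=+5->C; (3,6):dx=+6,dy=+6->C; (3,7):dx=-2,dy=-4->C; (4,5):dx=+6,dy=+6->C
  (4,6):dx=+7,dy=+7->C; (4,7):dx=-1,dy=-3->C; (5,6):dx=+1,dy=+1->C; (5,7):dx=-7,dy=-9->C
  (6,7):dx=-8,dy=-10->C
Step 2: C = 21, D = 0, total pairs = 21.
Step 3: tau = (C - D)/(n(n-1)/2) = (21 - 0)/21 = 1.000000.
Step 4: Exact two-sided p-value (enumerate n! = 5040 permutations of y under H0): p = 0.000397.
Step 5: alpha = 0.1. reject H0.

tau_b = 1.0000 (C=21, D=0), p = 0.000397, reject H0.


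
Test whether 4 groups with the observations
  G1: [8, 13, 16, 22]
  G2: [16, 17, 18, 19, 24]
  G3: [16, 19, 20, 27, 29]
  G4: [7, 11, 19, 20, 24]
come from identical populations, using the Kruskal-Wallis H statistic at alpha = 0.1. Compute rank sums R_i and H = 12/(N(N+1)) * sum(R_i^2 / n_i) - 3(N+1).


Step 1: Combine all N = 19 observations and assign midranks.
sorted (value, group, rank): (7,G4,1), (8,G1,2), (11,G4,3), (13,G1,4), (16,G1,6), (16,G2,6), (16,G3,6), (17,G2,8), (18,G2,9), (19,G2,11), (19,G3,11), (19,G4,11), (20,G3,13.5), (20,G4,13.5), (22,G1,15), (24,G2,16.5), (24,G4,16.5), (27,G3,18), (29,G3,19)
Step 2: Sum ranks within each group.
R_1 = 27 (n_1 = 4)
R_2 = 50.5 (n_2 = 5)
R_3 = 67.5 (n_3 = 5)
R_4 = 45 (n_4 = 5)
Step 3: H = 12/(N(N+1)) * sum(R_i^2/n_i) - 3(N+1)
     = 12/(19*20) * (27^2/4 + 50.5^2/5 + 67.5^2/5 + 45^2/5) - 3*20
     = 0.031579 * 2008.55 - 60
     = 3.427895.
Step 4: Ties present; correction factor C = 1 - 60/(19^3 - 19) = 0.991228. Corrected H = 3.427895 / 0.991228 = 3.458230.
Step 5: Under H0, H ~ chi^2(3); p-value = 0.326220.
Step 6: alpha = 0.1. fail to reject H0.

H = 3.4582, df = 3, p = 0.326220, fail to reject H0.


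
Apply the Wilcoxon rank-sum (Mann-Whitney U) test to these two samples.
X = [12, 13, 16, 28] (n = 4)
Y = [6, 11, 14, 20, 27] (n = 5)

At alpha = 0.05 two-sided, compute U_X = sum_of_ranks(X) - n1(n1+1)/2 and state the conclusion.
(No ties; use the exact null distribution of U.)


Step 1: Combine and sort all 9 observations; assign midranks.
sorted (value, group): (6,Y), (11,Y), (12,X), (13,X), (14,Y), (16,X), (20,Y), (27,Y), (28,X)
ranks: 6->1, 11->2, 12->3, 13->4, 14->5, 16->6, 20->7, 27->8, 28->9
Step 2: Rank sum for X: R1 = 3 + 4 + 6 + 9 = 22.
Step 3: U_X = R1 - n1(n1+1)/2 = 22 - 4*5/2 = 22 - 10 = 12.
       U_Y = n1*n2 - U_X = 20 - 12 = 8.
Step 4: No ties, so the exact null distribution of U (based on enumerating the C(9,4) = 126 equally likely rank assignments) gives the two-sided p-value.
Step 5: p-value = 0.730159; compare to alpha = 0.05. fail to reject H0.

U_X = 12, p = 0.730159, fail to reject H0 at alpha = 0.05.


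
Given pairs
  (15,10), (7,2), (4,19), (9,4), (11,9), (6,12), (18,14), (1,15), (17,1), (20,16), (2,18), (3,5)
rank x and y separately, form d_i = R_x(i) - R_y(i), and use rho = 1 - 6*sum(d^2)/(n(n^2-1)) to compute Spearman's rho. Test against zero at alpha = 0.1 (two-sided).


Step 1: Rank x and y separately (midranks; no ties here).
rank(x): 15->9, 7->6, 4->4, 9->7, 11->8, 6->5, 18->11, 1->1, 17->10, 20->12, 2->2, 3->3
rank(y): 10->6, 2->2, 19->12, 4->3, 9->5, 12->7, 14->8, 15->9, 1->1, 16->10, 18->11, 5->4
Step 2: d_i = R_x(i) - R_y(i); compute d_i^2.
  (9-6)^2=9, (6-2)^2=16, (4-12)^2=64, (7-3)^2=16, (8-5)^2=9, (5-7)^2=4, (11-8)^2=9, (1-9)^2=64, (10-1)^2=81, (12-10)^2=4, (2-11)^2=81, (3-4)^2=1
sum(d^2) = 358.
Step 3: rho = 1 - 6*358 / (12*(12^2 - 1)) = 1 - 2148/1716 = -0.251748.
Step 4: Under H0, t = rho * sqrt((n-2)/(1-rho^2)) = -0.8226 ~ t(10).
Step 5: Two-sided p-value from the t-distribution with 10 df = 0.429919.
Step 6: alpha = 0.1. fail to reject H0.

rho = -0.2517, p = 0.429919, fail to reject H0 at alpha = 0.1.
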